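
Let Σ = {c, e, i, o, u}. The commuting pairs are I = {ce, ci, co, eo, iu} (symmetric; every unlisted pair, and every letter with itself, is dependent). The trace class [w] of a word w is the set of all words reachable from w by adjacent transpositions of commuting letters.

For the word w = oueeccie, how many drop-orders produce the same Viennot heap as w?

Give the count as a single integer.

15

drop 0:o onto floor
drop 1:u onto {0:o}
drop 2:e onto {1:u}
drop 3:e onto {2:e}
drop 4:c onto {1:u}
drop 5:c onto {4:c}
drop 6:i onto {3:e}
drop 7:e onto {6:i}
ground layer = {0:o}
drop-orders for the pieces not yet dropped (sum over which currently-grounded one goes next):
  1 to go: {5} 1  {7} 1
  2 to go: {4,5} 1  {5,7} 2  {6,7} 1
  3 to go: {3,6,7} 1  {4,5,7} 3  {5,6,7} 3
  4 to go: {2,3,6,7} 1  {3,5,6,7} 4  {4,5,6,7} 6
  5 to go: {2,3,5,6,7} 5  {3,4,5,6,7} 10
  6 to go: {2,3,4,5,6,7} 15
  if 0:o drops first: 15 orders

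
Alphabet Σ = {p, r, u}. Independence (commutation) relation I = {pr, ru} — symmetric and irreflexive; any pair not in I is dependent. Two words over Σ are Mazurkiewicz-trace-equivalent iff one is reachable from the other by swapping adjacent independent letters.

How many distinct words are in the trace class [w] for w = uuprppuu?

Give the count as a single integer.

0(u) covers ∅
1(u) covers 0:u
2(p) covers 1:u
3(r) covers ∅
4(p) covers 2:p
5(p) covers 4:p
6(u) covers 5:p
7(u) covers 6:u
floor of heap: 0:u, 3:r
completions by unplaced set U, small U first (add the entries for U minus each lowest piece of U):
  |U|=1: {3}:1  {7}:1
  |U|=2: {3,7}:2  {6,7}:1
  |U|=3: {3,6,7}:3  {5,6,7}:1
  |U|=4: {3,5,6,7}:4  {4,5,6,7}:1
  |U|=5: {2,4,5,6,7}:1  {3,4,5,6,7}:5
  |U|=6: {1,2,4,5,6,7}:1  {2,3,4,5,6,7}:6
  start at 0(u): 7
  start at 3(r): 1
sum over floor = 8

8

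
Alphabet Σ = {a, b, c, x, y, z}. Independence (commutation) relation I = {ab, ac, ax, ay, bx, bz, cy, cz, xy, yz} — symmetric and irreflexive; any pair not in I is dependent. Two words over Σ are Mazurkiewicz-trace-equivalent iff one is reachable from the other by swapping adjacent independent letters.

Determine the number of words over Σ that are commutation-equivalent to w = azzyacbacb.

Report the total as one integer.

504

0(a) covers ∅
1(z) covers 0:a
2(z) covers 1:z
3(y) covers ∅
4(a) covers 2:z
5(c) covers ∅
6(b) covers 3:y, 5:c
7(a) covers 4:a
8(c) covers 6:b
9(b) covers 8:c
floor of heap: 0:a, 3:y, 5:c
completions by unplaced set U, small U first (add the entries for U minus each lowest piece of U):
  |U|=1: {7}:1  {9}:1
  |U|=2: {4,7}:1  {7,9}:2  {8,9}:1
  |U|=3: {2,4,7}:1  {4,7,9}:3  {6,8,9}:1  {7,8,9}:3
  |U|=4: {1,2,4,7}:1  {2,4,7,9}:4  {3,6,8,9}:1  {4,7,8,9}:6  {5,6,8,9}:1  {6,7,8,9}:4
  |U|=5: {0,1,2,4,7}:1  {1,2,4,7,9}:5  {2,4,7,8,9}:10  {3,5,6,8,9}:2  {3,6,7,8,9}:5  {4,6,7,8,9}:10  {5,6,7,8,9}:5
  |U|=6: {0,1,2,4,7,9}:6  {1,2,4,7,8,9}:15  {2,4,6,7,8,9}:20  {3,4,6,7,8,9}:15  {3,5,6,7,8,9}:12  {4,5,6,7,8,9}:15
  |U|=7: {0,1,2,4,7,8,9}:21  {1,2,4,6,7,8,9}:35  {2,3,4,6,7,8,9}:35  {2,4,5,6,7,8,9}:35  {3,4,5,6,7,8,9}:42
  |U|=8: {0,1,2,4,6,7,8,9}:56  {1,2,3,4,6,7,8,9}:70  {1,2,4,5,6,7,8,9}:70  {2,3,4,5,6,7,8,9}:112
  start at 0(a): 252
  start at 3(y): 126
  start at 5(c): 126
sum over floor = 504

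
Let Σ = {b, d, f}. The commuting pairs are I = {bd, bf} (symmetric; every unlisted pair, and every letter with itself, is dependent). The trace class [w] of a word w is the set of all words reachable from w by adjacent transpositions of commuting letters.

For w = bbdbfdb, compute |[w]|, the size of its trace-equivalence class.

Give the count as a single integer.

piece 0:b — minimal
piece 1:b rests on {0:b}
piece 2:d — minimal
piece 3:b rests on {1:b}
piece 4:f rests on {2:d}
piece 5:d rests on {4:f}
piece 6:b rests on {3:b}
minimal pieces: {0:b, 2:d}
ways to finish when only these pieces remain (= sum over removing one remaining piece with nothing left below it):
  1 left: {5}→1  {6}→1
  2 left: {3,6}→1  {4,5}→1  {5,6}→2
  3 left: {1,3,6}→1  {2,4,5}→1  {3,5,6}→3  {4,5,6}→3
  4 left: {0,1,3,6}→1  {1,3,5,6}→4  {2,4,5,6}→4  {3,4,5,6}→6
  5 left: {0,1,3,5,6}→5  {1,3,4,5,6}→10  {2,3,4,5,6}→10
  placing 0:b first → 20 extensions
  placing 2:d first → 15 extensions
total linear extensions = 35

35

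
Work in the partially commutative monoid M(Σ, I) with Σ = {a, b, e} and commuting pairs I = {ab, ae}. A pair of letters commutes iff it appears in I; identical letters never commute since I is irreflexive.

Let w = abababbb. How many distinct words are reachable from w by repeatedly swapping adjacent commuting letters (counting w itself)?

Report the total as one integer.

56

#0=a has no predecessor
#1=b has no predecessor
#2=a depends on [0:a]
#3=b depends on [1:b]
#4=a depends on [2:a]
#5=b depends on [3:b]
#6=b depends on [5:b]
#7=b depends on [6:b]
sources: [0:a, 1:b]
N(rest) = Σ N(rest − s) over sources s of rest; N(one piece) = 1:
  size 1 → [4]=1  [7]=1
  size 2 → [2,4]=1  [4,7]=2  [6,7]=1
  size 3 → [0,2,4]=1  [2,4,7]=3  [4,6,7]=3  [5,6,7]=1
  size 4 → [0,2,4,7]=4  [2,4,6,7]=6  [3,5,6,7]=1  [4,5,6,7]=4
  size 5 → [0,2,4,6,7]=10  [1,3,5,6,7]=1  [2,4,5,6,7]=10  [3,4,5,6,7]=5
  size 6 → [0,2,4,5,6,7]=20  [1,3,4,5,6,7]=6  [2,3,4,5,6,7]=15
  first=0(a) contributes 21
  first=1(b) contributes 35
|[w]| = 56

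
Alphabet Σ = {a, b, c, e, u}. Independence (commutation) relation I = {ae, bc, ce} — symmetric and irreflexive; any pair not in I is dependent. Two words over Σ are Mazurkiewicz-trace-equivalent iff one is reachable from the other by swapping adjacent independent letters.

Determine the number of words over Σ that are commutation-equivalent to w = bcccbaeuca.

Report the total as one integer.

30

#0=b has no predecessor
#1=c has no predecessor
#2=c depends on [1:c]
#3=c depends on [2:c]
#4=b depends on [0:b]
#5=a depends on [3:c, 4:b]
#6=e depends on [4:b]
#7=u depends on [5:a, 6:e]
#8=c depends on [7:u]
#9=a depends on [8:c]
sources: [0:b, 1:c]
N(rest) = Σ N(rest − s) over sources s of rest; N(one piece) = 1:
  size 1 → [9]=1
  size 2 → [8,9]=1
  size 3 → [7,8,9]=1
  size 4 → [5,7,8,9]=1  [6,7,8,9]=1
  size 5 → [3,5,7,8,9]=1  [5,6,7,8,9]=2
  size 6 → [2,3,5,7,8,9]=1  [3,5,6,7,8,9]=3  [4,5,6,7,8,9]=2
  size 7 → [0,4,5,6,7,8,9]=2  [1,2,3,5,7,8,9]=1  [2,3,5,6,7,8,9]=4  [3,4,5,6,7,8,9]=5
  size 8 → [0,3,4,5,6,7,8,9]=7  [1,2,3,5,6,7,8,9]=5  [2,3,4,5,6,7,8,9]=9
  first=0(b) contributes 14
  first=1(c) contributes 16
|[w]| = 30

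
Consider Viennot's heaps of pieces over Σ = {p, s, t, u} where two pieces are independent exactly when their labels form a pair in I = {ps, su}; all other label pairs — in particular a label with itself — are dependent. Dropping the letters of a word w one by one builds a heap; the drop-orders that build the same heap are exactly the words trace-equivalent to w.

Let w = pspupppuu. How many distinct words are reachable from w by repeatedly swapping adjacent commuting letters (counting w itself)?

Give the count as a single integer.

drop 0:p onto floor
drop 1:s onto floor
drop 2:p onto {0:p}
drop 3:u onto {2:p}
drop 4:p onto {3:u}
drop 5:p onto {4:p}
drop 6:p onto {5:p}
drop 7:u onto {6:p}
drop 8:u onto {7:u}
ground layer = {0:p, 1:s}
drop-orders for the pieces not yet dropped (sum over which currently-grounded one goes next):
  1 to go: {1} 1  {8} 1
  2 to go: {1,8} 2  {7,8} 1
  3 to go: {1,7,8} 3  {6,7,8} 1
  4 to go: {1,6,7,8} 4  {5,6,7,8} 1
  5 to go: {1,5,6,7,8} 5  {4,5,6,7,8} 1
  6 to go: {1,4,5,6,7,8} 6  {3,4,5,6,7,8} 1
  7 to go: {1,3,4,5,6,7,8} 7  {2,3,4,5,6,7,8} 1
  if 0:p drops first: 8 orders
  if 1:s drops first: 1 orders
heap linearizations: 9

9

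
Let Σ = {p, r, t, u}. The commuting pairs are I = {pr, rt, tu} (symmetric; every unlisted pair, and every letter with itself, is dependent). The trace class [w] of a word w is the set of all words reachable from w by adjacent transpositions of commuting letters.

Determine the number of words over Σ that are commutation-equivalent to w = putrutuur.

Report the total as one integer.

28

piece 0:p — minimal
piece 1:u rests on {0:p}
piece 2:t rests on {0:p}
piece 3:r rests on {1:u}
piece 4:u rests on {3:r}
piece 5:t rests on {2:t}
piece 6:u rests on {4:u}
piece 7:u rests on {6:u}
piece 8:r rests on {7:u}
minimal pieces: {0:p}
ways to finish when only these pieces remain (= sum over removing one remaining piece with nothing left below it):
  1 left: {5}→1  {8}→1
  2 left: {2,5}→1  {5,8}→2  {7,8}→1
  3 left: {2,5,8}→3  {5,7,8}→3  {6,7,8}→1
  4 left: {2,5,7,8}→6  {4,6,7,8}→1  {5,6,7,8}→4
  5 left: {2,5,6,7,8}→10  {3,4,6,7,8}→1  {4,5,6,7,8}→5
  6 left: {1,3,4,6,7,8}→1  {2,4,5,6,7,8}→15  {3,4,5,6,7,8}→6
  7 left: {1,3,4,5,6,7,8}→7  {2,3,4,5,6,7,8}→21
  placing 0:p first → 28 extensions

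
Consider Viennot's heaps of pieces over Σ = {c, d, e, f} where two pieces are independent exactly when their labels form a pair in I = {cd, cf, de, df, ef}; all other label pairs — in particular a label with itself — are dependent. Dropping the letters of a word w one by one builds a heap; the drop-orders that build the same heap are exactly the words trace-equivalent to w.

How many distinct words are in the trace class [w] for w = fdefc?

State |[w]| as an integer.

drop 0:f onto floor
drop 1:d onto floor
drop 2:e onto floor
drop 3:f onto {0:f}
drop 4:c onto {2:e}
ground layer = {0:f, 1:d, 2:e}
drop-orders for the pieces not yet dropped (sum over which currently-grounded one goes next):
  1 to go: {1} 1  {3} 1  {4} 1
  2 to go: {0,3} 1  {1,3} 2  {1,4} 2  {2,4} 1  {3,4} 2
  3 to go: {0,1,3} 3  {0,3,4} 3  {1,2,4} 3  {1,3,4} 6  {2,3,4} 3
  if 0:f drops first: 12 orders
  if 1:d drops first: 6 orders
  if 2:e drops first: 12 orders
heap linearizations: 30

30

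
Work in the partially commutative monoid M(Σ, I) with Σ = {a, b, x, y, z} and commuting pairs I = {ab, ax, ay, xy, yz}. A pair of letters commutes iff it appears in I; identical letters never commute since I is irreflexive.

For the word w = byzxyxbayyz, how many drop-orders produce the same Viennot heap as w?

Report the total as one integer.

piece 0:b — minimal
piece 1:y rests on {0:b}
piece 2:z rests on {0:b}
piece 3:x rests on {2:z}
piece 4:y rests on {1:y}
piece 5:x rests on {3:x}
piece 6:b rests on {4:y, 5:x}
piece 7:a rests on {2:z}
piece 8:y rests on {6:b}
piece 9:y rests on {8:y}
piece 10:z rests on {6:b, 7:a}
minimal pieces: {0:b}
ways to finish when only these pieces remain (= sum over removing one remaining piece with nothing left below it):
  1 left: {9}→1  {10}→1
  2 left: {7,10}→1  {8,9}→1  {9,10}→2
  3 left: {7,9,10}→3  {8,9,10}→3
  4 left: {6,8,9,10}→3  {7,8,9,10}→6
  5 left: {4,6,8,9,10}→3  {5,6,8,9,10}→3  {6,7,8,9,10}→9
  6 left: {1,4,6,8,9,10}→3  {3,5,6,8,9,10}→3  {4,5,6,8,9,10}→6  {4,6,7,8,9,10}→12  {5,6,7,8,9,10}→12
  7 left: {1,4,5,6,8,9,10}→9  {1,4,6,7,8,9,10}→15  {3,4,5,6,8,9,10}→9  {3,5,6,7,8,9,10}→15  {4,5,6,7,8,9,10}→30
  8 left: {1,3,4,5,6,8,9,10}→18  {1,4,5,6,7,8,9,10}→54  {2,3,5,6,7,8,9,10}→15  {3,4,5,6,7,8,9,10}→54
  9 left: {1,3,4,5,6,7,8,9,10}→126  {2,3,4,5,6,7,8,9,10}→69
  placing 0:b first → 195 extensions

195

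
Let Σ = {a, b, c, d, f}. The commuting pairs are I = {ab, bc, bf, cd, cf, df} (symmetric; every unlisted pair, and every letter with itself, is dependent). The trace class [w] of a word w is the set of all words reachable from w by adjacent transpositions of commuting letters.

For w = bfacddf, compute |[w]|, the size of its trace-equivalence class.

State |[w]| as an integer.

drop 0:b onto floor
drop 1:f onto floor
drop 2:a onto {1:f}
drop 3:c onto {2:a}
drop 4:d onto {0:b, 2:a}
drop 5:d onto {4:d}
drop 6:f onto {2:a}
ground layer = {0:b, 1:f}
drop-orders for the pieces not yet dropped (sum over which currently-grounded one goes next):
  1 to go: {3} 1  {5} 1  {6} 1
  2 to go: {3,5} 2  {3,6} 2  {4,5} 1  {5,6} 2
  3 to go: {0,4,5} 1  {3,4,5} 3  {3,5,6} 6  {4,5,6} 3
  4 to go: {0,3,4,5} 4  {0,4,5,6} 4  {3,4,5,6} 12
  5 to go: {0,3,4,5,6} 20  {2,3,4,5,6} 12
  if 0:b drops first: 12 orders
  if 1:f drops first: 32 orders
heap linearizations: 44

44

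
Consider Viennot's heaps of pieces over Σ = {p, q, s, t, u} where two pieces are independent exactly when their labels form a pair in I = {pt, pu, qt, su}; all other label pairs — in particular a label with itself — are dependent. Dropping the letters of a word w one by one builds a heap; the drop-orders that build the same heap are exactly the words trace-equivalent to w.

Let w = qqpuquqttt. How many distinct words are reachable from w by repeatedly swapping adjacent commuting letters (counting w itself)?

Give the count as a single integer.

#0=q has no predecessor
#1=q depends on [0:q]
#2=p depends on [1:q]
#3=u depends on [1:q]
#4=q depends on [2:p, 3:u]
#5=u depends on [4:q]
#6=q depends on [5:u]
#7=t depends on [5:u]
#8=t depends on [7:t]
#9=t depends on [8:t]
sources: [0:q]
N(rest) = Σ N(rest − s) over sources s of rest; N(one piece) = 1:
  size 1 → [6]=1  [9]=1
  size 2 → [6,9]=2  [8,9]=1
  size 3 → [6,8,9]=3  [7,8,9]=1
  size 4 → [6,7,8,9]=4
  size 5 → [5,6,7,8,9]=4
  size 6 → [4,5,6,7,8,9]=4
  size 7 → [2,4,5,6,7,8,9]=4  [3,4,5,6,7,8,9]=4
  size 8 → [2,3,4,5,6,7,8,9]=8
  first=0(q) contributes 8

8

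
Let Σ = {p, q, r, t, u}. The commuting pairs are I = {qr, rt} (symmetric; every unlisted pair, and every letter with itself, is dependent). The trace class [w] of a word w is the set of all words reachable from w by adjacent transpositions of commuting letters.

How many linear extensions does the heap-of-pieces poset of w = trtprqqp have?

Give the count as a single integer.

#0=t has no predecessor
#1=r has no predecessor
#2=t depends on [0:t]
#3=p depends on [1:r, 2:t]
#4=r depends on [3:p]
#5=q depends on [3:p]
#6=q depends on [5:q]
#7=p depends on [4:r, 6:q]
sources: [0:t, 1:r]
N(rest) = Σ N(rest − s) over sources s of rest; N(one piece) = 1:
  size 1 → [7]=1
  size 2 → [4,7]=1  [6,7]=1
  size 3 → [4,6,7]=2  [5,6,7]=1
  size 4 → [4,5,6,7]=3
  size 5 → [3,4,5,6,7]=3
  size 6 → [1,3,4,5,6,7]=3  [2,3,4,5,6,7]=3
  first=0(t) contributes 6
  first=1(r) contributes 3
|[w]| = 9

9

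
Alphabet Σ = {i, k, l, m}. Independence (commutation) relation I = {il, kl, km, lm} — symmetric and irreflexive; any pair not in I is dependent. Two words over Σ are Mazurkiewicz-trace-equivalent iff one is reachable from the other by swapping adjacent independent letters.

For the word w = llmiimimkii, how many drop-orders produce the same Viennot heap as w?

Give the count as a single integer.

110

#0=l has no predecessor
#1=l depends on [0:l]
#2=m has no predecessor
#3=i depends on [2:m]
#4=i depends on [3:i]
#5=m depends on [4:i]
#6=i depends on [5:m]
#7=m depends on [6:i]
#8=k depends on [6:i]
#9=i depends on [7:m, 8:k]
#10=i depends on [9:i]
sources: [0:l, 2:m]
N(rest) = Σ N(rest − s) over sources s of rest; N(one piece) = 1:
  size 1 → [1]=1  [10]=1
  size 2 → [0,1]=1  [1,10]=2  [9,10]=1
  size 3 → [0,1,10]=3  [1,9,10]=3  [7,9,10]=1  [8,9,10]=1
  size 4 → [0,1,9,10]=6  [1,7,9,10]=4  [1,8,9,10]=4  [7,8,9,10]=2
  size 5 → [0,1,7,9,10]=10  [0,1,8,9,10]=10  [1,7,8,9,10]=10  [6,7,8,9,10]=2
  size 6 → [0,1,7,8,9,10]=30  [1,6,7,8,9,10]=12  [5,6,7,8,9,10]=2
  size 7 → [0,1,6,7,8,9,10]=42  [1,5,6,7,8,9,10]=14  [4,5,6,7,8,9,10]=2
  size 8 → [0,1,5,6,7,8,9,10]=56  [1,4,5,6,7,8,9,10]=16  [3,4,5,6,7,8,9,10]=2
  size 9 → [0,1,4,5,6,7,8,9,10]=72  [1,3,4,5,6,7,8,9,10]=18  [2,3,4,5,6,7,8,9,10]=2
  first=0(l) contributes 20
  first=2(m) contributes 90
|[w]| = 110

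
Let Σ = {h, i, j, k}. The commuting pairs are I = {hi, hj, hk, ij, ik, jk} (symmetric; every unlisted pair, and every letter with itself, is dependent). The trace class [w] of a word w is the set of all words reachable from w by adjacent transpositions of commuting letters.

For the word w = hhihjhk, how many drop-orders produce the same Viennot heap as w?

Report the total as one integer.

drop 0:h onto floor
drop 1:h onto {0:h}
drop 2:i onto floor
drop 3:h onto {1:h}
drop 4:j onto floor
drop 5:h onto {3:h}
drop 6:k onto floor
ground layer = {0:h, 2:i, 4:j, 6:k}
drop-orders for the pieces not yet dropped (sum over which currently-grounded one goes next):
  1 to go: {2} 1  {4} 1  {5} 1  {6} 1
  2 to go: {2,4} 2  {2,5} 2  {2,6} 2  {3,5} 1  {4,5} 2  {4,6} 2  {5,6} 2
  3 to go: {1,3,5} 1  {2,3,5} 3  {2,4,5} 6  {2,4,6} 6  {2,5,6} 6  {3,4,5} 3  {3,5,6} 3  {4,5,6} 6
  4 to go: {0,1,3,5} 1  {1,2,3,5} 4  {1,3,4,5} 4  {1,3,5,6} 4  {2,3,4,5} 12  {2,3,5,6} 12  {2,4,5,6} 24  {3,4,5,6} 12
  5 to go: {0,1,2,3,5} 5  {0,1,3,4,5} 5  {0,1,3,5,6} 5  {1,2,3,4,5} 20  {1,2,3,5,6} 20  {1,3,4,5,6} 20  {2,3,4,5,6} 60
  if 0:h drops first: 120 orders
  if 2:i drops first: 30 orders
  if 4:j drops first: 30 orders
  if 6:k drops first: 30 orders
heap linearizations: 210

210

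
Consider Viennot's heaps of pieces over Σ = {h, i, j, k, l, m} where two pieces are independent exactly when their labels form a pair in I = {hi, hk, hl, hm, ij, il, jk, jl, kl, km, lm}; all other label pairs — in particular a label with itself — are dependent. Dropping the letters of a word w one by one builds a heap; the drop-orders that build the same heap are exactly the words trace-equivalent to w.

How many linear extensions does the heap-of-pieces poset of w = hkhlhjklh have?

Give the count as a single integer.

756

0(h) covers ∅
1(k) covers ∅
2(h) covers 0:h
3(l) covers ∅
4(h) covers 2:h
5(j) covers 4:h
6(k) covers 1:k
7(l) covers 3:l
8(h) covers 5:j
floor of heap: 0:h, 1:k, 3:l
completions by unplaced set U, small U first (add the entries for U minus each lowest piece of U):
  |U|=1: {6}:1  {7}:1  {8}:1
  |U|=2: {1,6}:1  {3,7}:1  {5,8}:1  {6,7}:2  {6,8}:2  {7,8}:2
  |U|=3: {1,6,7}:3  {1,6,8}:3  {3,6,7}:3  {3,7,8}:3  {4,5,8}:1  {5,6,8}:3  {5,7,8}:3  {6,7,8}:6
  |U|=4: {1,3,6,7}:6  {1,5,6,8}:6  {1,6,7,8}:12  {2,4,5,8}:1  {3,5,7,8}:6  {3,6,7,8}:12  {4,5,6,8}:4  {4,5,7,8}:4  {5,6,7,8}:12
  |U|=5: {0,2,4,5,8}:1  {1,3,6,7,8}:30  {1,4,5,6,8}:10  {1,5,6,7,8}:30  {2,4,5,6,8}:5  {2,4,5,7,8}:5  {3,4,5,7,8}:10  {3,5,6,7,8}:30  {4,5,6,7,8}:20
  |U|=6: {0,2,4,5,6,8}:6  {0,2,4,5,7,8}:6  {1,2,4,5,6,8}:15  {1,3,5,6,7,8}:90  {1,4,5,6,7,8}:60  {2,3,4,5,7,8}:15  {2,4,5,6,7,8}:30  {3,4,5,6,7,8}:60
  |U|=7: {0,1,2,4,5,6,8}:21  {0,2,3,4,5,7,8}:21  {0,2,4,5,6,7,8}:42  {1,2,4,5,6,7,8}:105  {1,3,4,5,6,7,8}:210  {2,3,4,5,6,7,8}:105
  start at 0(h): 420
  start at 1(k): 168
  start at 3(l): 168
sum over floor = 756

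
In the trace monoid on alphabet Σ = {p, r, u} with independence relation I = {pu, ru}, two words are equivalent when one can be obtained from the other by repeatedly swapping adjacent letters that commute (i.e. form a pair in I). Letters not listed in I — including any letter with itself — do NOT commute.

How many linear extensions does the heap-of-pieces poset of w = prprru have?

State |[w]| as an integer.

6

#0=p has no predecessor
#1=r depends on [0:p]
#2=p depends on [1:r]
#3=r depends on [2:p]
#4=r depends on [3:r]
#5=u has no predecessor
sources: [0:p, 5:u]
N(rest) = Σ N(rest − s) over sources s of rest; N(one piece) = 1:
  size 1 → [4]=1  [5]=1
  size 2 → [3,4]=1  [4,5]=2
  size 3 → [2,3,4]=1  [3,4,5]=3
  size 4 → [1,2,3,4]=1  [2,3,4,5]=4
  first=0(p) contributes 5
  first=5(u) contributes 1
|[w]| = 6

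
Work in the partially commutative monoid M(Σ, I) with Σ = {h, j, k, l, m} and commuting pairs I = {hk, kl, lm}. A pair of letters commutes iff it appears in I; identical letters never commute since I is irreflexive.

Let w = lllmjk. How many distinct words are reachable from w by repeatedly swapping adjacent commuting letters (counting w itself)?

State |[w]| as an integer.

4

0(l) covers ∅
1(l) covers 0:l
2(l) covers 1:l
3(m) covers ∅
4(j) covers 2:l, 3:m
5(k) covers 4:j
floor of heap: 0:l, 3:m
completions by unplaced set U, small U first (add the entries for U minus each lowest piece of U):
  |U|=1: {5}:1
  |U|=2: {4,5}:1
  |U|=3: {2,4,5}:1  {3,4,5}:1
  |U|=4: {1,2,4,5}:1  {2,3,4,5}:2
  start at 0(l): 3
  start at 3(m): 1
sum over floor = 4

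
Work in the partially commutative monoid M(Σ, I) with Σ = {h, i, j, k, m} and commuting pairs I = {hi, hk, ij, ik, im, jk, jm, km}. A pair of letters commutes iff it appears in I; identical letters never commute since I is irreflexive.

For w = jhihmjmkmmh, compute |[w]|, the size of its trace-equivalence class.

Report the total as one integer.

550

#0=j has no predecessor
#1=h depends on [0:j]
#2=i has no predecessor
#3=h depends on [1:h]
#4=m depends on [3:h]
#5=j depends on [3:h]
#6=m depends on [4:m]
#7=k has no predecessor
#8=m depends on [6:m]
#9=m depends on [8:m]
#10=h depends on [5:j, 9:m]
sources: [0:j, 2:i, 7:k]
N(rest) = Σ N(rest − s) over sources s of rest; N(one piece) = 1:
  size 1 → [2]=1  [7]=1  [10]=1
  size 2 → [2,7]=2  [2,10]=2  [5,10]=1  [7,10]=2  [9,10]=1
  size 3 → [2,5,10]=3  [2,7,10]=6  [2,9,10]=3  [5,7,10]=3  [5,9,10]=2  [7,9,10]=3  [8,9,10]=1
  size 4 → [2,5,7,10]=12  [2,5,9,10]=8  [2,7,9,10]=12  [2,8,9,10]=4  [5,7,9,10]=8  [5,8,9,10]=3  [6,8,9,10]=1  [7,8,9,10]=4
  size 5 → [2,5,7,9,10]=40  [2,5,8,9,10]=15  [2,6,8,9,10]=5  [2,7,8,9,10]=20  [4,6,8,9,10]=1  [5,6,8,9,10]=4  [5,7,8,9,10]=15  [6,7,8,9,10]=5
  size 6 → [2,4,6,8,9,10]=6  [2,5,6,8,9,10]=24  [2,5,7,8,9,10]=90  [2,6,7,8,9,10]=30  [4,5,6,8,9,10]=5  [4,6,7,8,9,10]=6  [5,6,7,8,9,10]=24
  size 7 → [2,4,5,6,8,9,10]=35  [2,4,6,7,8,9,10]=42  [2,5,6,7,8,9,10]=168  [3,4,5,6,8,9,10]=5  [4,5,6,7,8,9,10]=35
  size 8 → [1,3,4,5,6,8,9,10]=5  [2,3,4,5,6,8,9,10]=40  [2,4,5,6,7,8,9,10]=280  [3,4,5,6,7,8,9,10]=40
  size 9 → [0,1,3,4,5,6,8,9,10]=5  [1,2,3,4,5,6,8,9,10]=45  [1,3,4,5,6,7,8,9,10]=45  [2,3,4,5,6,7,8,9,10]=360
  first=0(j) contributes 450
  first=2(i) contributes 50
  first=7(k) contributes 50
|[w]| = 550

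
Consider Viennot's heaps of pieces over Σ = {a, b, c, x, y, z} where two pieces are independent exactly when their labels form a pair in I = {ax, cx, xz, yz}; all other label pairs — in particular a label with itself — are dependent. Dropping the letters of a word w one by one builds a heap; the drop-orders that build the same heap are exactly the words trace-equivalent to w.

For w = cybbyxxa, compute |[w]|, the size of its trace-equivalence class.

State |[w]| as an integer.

drop 0:c onto floor
drop 1:y onto {0:c}
drop 2:b onto {1:y}
drop 3:b onto {2:b}
drop 4:y onto {3:b}
drop 5:x onto {4:y}
drop 6:x onto {5:x}
drop 7:a onto {4:y}
ground layer = {0:c}
drop-orders for the pieces not yet dropped (sum over which currently-grounded one goes next):
  1 to go: {6} 1  {7} 1
  2 to go: {5,6} 1  {6,7} 2
  3 to go: {5,6,7} 3
  4 to go: {4,5,6,7} 3
  5 to go: {3,4,5,6,7} 3
  6 to go: {2,3,4,5,6,7} 3
  if 0:c drops first: 3 orders

3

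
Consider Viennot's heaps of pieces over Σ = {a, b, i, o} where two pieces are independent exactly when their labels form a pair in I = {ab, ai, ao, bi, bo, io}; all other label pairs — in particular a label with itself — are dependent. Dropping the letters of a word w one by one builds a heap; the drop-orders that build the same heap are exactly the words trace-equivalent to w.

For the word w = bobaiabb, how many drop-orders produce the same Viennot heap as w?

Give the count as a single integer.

840

#0=b has no predecessor
#1=o has no predecessor
#2=b depends on [0:b]
#3=a has no predecessor
#4=i has no predecessor
#5=a depends on [3:a]
#6=b depends on [2:b]
#7=b depends on [6:b]
sources: [0:b, 1:o, 3:a, 4:i]
N(rest) = Σ N(rest − s) over sources s of rest; N(one piece) = 1:
  size 1 → [1]=1  [4]=1  [5]=1  [7]=1
  size 2 → [1,4]=2  [1,5]=2  [1,7]=2  [3,5]=1  [4,5]=2  [4,7]=2  [5,7]=2  [6,7]=1
  size 3 → [1,3,5]=3  [1,4,5]=6  [1,4,7]=6  [1,5,7]=6  [1,6,7]=3  [2,6,7]=1  [3,4,5]=3  [3,5,7]=3  [4,5,7]=6  [4,6,7]=3  [5,6,7]=3
  size 4 → [0,2,6,7]=1  [1,2,6,7]=4  [1,3,4,5]=12  [1,3,5,7]=12  [1,4,5,7]=24  [1,4,6,7]=12  [1,5,6,7]=12  [2,4,6,7]=4  [2,5,6,7]=4  [3,4,5,7]=12  [3,5,6,7]=6  [4,5,6,7]=12
  size 5 → [0,1,2,6,7]=5  [0,2,4,6,7]=5  [0,2,5,6,7]=5  [1,2,4,6,7]=20  [1,2,5,6,7]=20  [1,3,4,5,7]=60  [1,3,5,6,7]=30  [1,4,5,6,7]=60  [2,3,5,6,7]=10  [2,4,5,6,7]=20  [3,4,5,6,7]=30
  size 6 → [0,1,2,4,6,7]=30  [0,1,2,5,6,7]=30  [0,2,3,5,6,7]=15  [0,2,4,5,6,7]=30  [1,2,3,5,6,7]=60  [1,2,4,5,6,7]=120  [1,3,4,5,6,7]=180  [2,3,4,5,6,7]=60
  first=0(b) contributes 420
  first=1(o) contributes 105
  first=3(a) contributes 210
  first=4(i) contributes 105
|[w]| = 840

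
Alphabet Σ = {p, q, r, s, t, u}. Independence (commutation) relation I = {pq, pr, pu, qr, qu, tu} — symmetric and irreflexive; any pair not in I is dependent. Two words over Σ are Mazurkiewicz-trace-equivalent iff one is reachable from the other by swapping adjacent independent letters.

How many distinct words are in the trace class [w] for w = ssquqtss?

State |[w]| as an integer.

4

#0=s has no predecessor
#1=s depends on [0:s]
#2=q depends on [1:s]
#3=u depends on [1:s]
#4=q depends on [2:q]
#5=t depends on [4:q]
#6=s depends on [3:u, 5:t]
#7=s depends on [6:s]
sources: [0:s]
N(rest) = Σ N(rest − s) over sources s of rest; N(one piece) = 1:
  size 1 → [7]=1
  size 2 → [6,7]=1
  size 3 → [3,6,7]=1  [5,6,7]=1
  size 4 → [3,5,6,7]=2  [4,5,6,7]=1
  size 5 → [2,4,5,6,7]=1  [3,4,5,6,7]=3
  size 6 → [2,3,4,5,6,7]=4
  first=0(s) contributes 4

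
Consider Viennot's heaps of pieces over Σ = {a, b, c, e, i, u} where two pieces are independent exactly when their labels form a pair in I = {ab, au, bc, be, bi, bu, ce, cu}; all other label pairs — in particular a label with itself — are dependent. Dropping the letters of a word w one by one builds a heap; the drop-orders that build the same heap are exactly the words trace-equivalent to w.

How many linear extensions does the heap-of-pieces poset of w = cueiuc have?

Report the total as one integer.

6

0(c) covers ∅
1(u) covers ∅
2(e) covers 1:u
3(i) covers 0:c, 2:e
4(u) covers 3:i
5(c) covers 3:i
floor of heap: 0:c, 1:u
completions by unplaced set U, small U first (add the entries for U minus each lowest piece of U):
  |U|=1: {4}:1  {5}:1
  |U|=2: {4,5}:2
  |U|=3: {3,4,5}:2
  |U|=4: {0,3,4,5}:2  {2,3,4,5}:2
  start at 0(c): 2
  start at 1(u): 4
sum over floor = 6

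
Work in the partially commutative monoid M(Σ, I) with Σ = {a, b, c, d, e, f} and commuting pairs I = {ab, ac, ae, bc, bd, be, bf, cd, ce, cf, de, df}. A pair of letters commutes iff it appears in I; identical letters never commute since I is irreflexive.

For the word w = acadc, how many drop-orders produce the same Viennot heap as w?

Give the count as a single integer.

0(a) covers ∅
1(c) covers ∅
2(a) covers 0:a
3(d) covers 2:a
4(c) covers 1:c
floor of heap: 0:a, 1:c
completions by unplaced set U, small U first (add the entries for U minus each lowest piece of U):
  |U|=1: {3}:1  {4}:1
  |U|=2: {1,4}:1  {2,3}:1  {3,4}:2
  |U|=3: {0,2,3}:1  {1,3,4}:3  {2,3,4}:3
  start at 0(a): 6
  start at 1(c): 4
sum over floor = 10

10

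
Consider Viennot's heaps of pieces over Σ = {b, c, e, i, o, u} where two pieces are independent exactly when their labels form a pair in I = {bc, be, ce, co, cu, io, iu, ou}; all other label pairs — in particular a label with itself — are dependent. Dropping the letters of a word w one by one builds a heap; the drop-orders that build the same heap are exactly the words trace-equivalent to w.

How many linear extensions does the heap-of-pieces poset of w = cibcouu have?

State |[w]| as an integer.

15

#0=c has no predecessor
#1=i depends on [0:c]
#2=b depends on [1:i]
#3=c depends on [1:i]
#4=o depends on [2:b]
#5=u depends on [2:b]
#6=u depends on [5:u]
sources: [0:c]
N(rest) = Σ N(rest − s) over sources s of rest; N(one piece) = 1:
  size 1 → [3]=1  [4]=1  [6]=1
  size 2 → [3,4]=2  [3,6]=2  [4,6]=2  [5,6]=1
  size 3 → [3,4,6]=6  [3,5,6]=3  [4,5,6]=3
  size 4 → [2,4,5,6]=3  [3,4,5,6]=12
  size 5 → [2,3,4,5,6]=15
  first=0(c) contributes 15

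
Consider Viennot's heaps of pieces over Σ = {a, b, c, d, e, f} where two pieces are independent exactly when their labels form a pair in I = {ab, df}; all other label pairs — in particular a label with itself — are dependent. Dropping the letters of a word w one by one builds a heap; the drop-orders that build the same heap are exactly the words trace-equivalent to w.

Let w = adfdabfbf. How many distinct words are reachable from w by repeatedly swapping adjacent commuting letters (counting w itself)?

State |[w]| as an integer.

drop 0:a onto floor
drop 1:d onto {0:a}
drop 2:f onto {0:a}
drop 3:d onto {1:d}
drop 4:a onto {2:f, 3:d}
drop 5:b onto {2:f, 3:d}
drop 6:f onto {4:a, 5:b}
drop 7:b onto {6:f}
drop 8:f onto {7:b}
ground layer = {0:a}
drop-orders for the pieces not yet dropped (sum over which currently-grounded one goes next):
  1 to go: {8} 1
  2 to go: {7,8} 1
  3 to go: {6,7,8} 1
  4 to go: {4,6,7,8} 1  {5,6,7,8} 1
  5 to go: {4,5,6,7,8} 2
  6 to go: {2,4,5,6,7,8} 2  {3,4,5,6,7,8} 2
  7 to go: {1,3,4,5,6,7,8} 2  {2,3,4,5,6,7,8} 4
  if 0:a drops first: 6 orders

6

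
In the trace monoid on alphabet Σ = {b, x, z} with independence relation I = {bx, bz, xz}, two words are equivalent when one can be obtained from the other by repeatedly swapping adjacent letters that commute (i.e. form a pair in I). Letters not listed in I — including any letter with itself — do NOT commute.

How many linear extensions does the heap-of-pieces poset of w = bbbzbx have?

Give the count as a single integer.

#0=b has no predecessor
#1=b depends on [0:b]
#2=b depends on [1:b]
#3=z has no predecessor
#4=b depends on [2:b]
#5=x has no predecessor
sources: [0:b, 3:z, 5:x]
N(rest) = Σ N(rest − s) over sources s of rest; N(one piece) = 1:
  size 1 → [3]=1  [4]=1  [5]=1
  size 2 → [2,4]=1  [3,4]=2  [3,5]=2  [4,5]=2
  size 3 → [1,2,4]=1  [2,3,4]=3  [2,4,5]=3  [3,4,5]=6
  size 4 → [0,1,2,4]=1  [1,2,3,4]=4  [1,2,4,5]=4  [2,3,4,5]=12
  first=0(b) contributes 20
  first=3(z) contributes 5
  first=5(x) contributes 5
|[w]| = 30

30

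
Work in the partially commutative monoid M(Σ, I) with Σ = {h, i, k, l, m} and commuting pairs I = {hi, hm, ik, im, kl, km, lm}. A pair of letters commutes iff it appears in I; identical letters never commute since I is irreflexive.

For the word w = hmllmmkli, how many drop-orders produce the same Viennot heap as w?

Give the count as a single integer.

drop 0:h onto floor
drop 1:m onto floor
drop 2:l onto {0:h}
drop 3:l onto {2:l}
drop 4:m onto {1:m}
drop 5:m onto {4:m}
drop 6:k onto {0:h}
drop 7:l onto {3:l}
drop 8:i onto {7:l}
ground layer = {0:h, 1:m}
drop-orders for the pieces not yet dropped (sum over which currently-grounded one goes next):
  1 to go: {5} 1  {6} 1  {8} 1
  2 to go: {4,5} 1  {5,6} 2  {5,8} 2  {6,8} 2  {7,8} 1
  3 to go: {1,4,5} 1  {3,7,8} 1  {4,5,6} 3  {4,5,8} 3  {5,6,8} 6  {5,7,8} 3  {6,7,8} 3
  4 to go: {1,4,5,6} 4  {1,4,5,8} 4  {2,3,7,8} 1  {3,5,7,8} 4  {3,6,7,8} 4  {4,5,6,8} 12  {4,5,7,8} 6  {5,6,7,8} 12
  5 to go: {1,4,5,6,8} 20  {1,4,5,7,8} 10  {2,3,5,7,8} 5  {2,3,6,7,8} 5  {3,4,5,7,8} 10  {3,5,6,7,8} 20  {4,5,6,7,8} 30
  6 to go: {0,2,3,6,7,8} 5  {1,3,4,5,7,8} 20  {1,4,5,6,7,8} 60  {2,3,4,5,7,8} 15  {2,3,5,6,7,8} 30  {3,4,5,6,7,8} 60
  7 to go: {0,2,3,5,6,7,8} 35  {1,2,3,4,5,7,8} 35  {1,3,4,5,6,7,8} 140  {2,3,4,5,6,7,8} 105
  if 0:h drops first: 280 orders
  if 1:m drops first: 140 orders
heap linearizations: 420

420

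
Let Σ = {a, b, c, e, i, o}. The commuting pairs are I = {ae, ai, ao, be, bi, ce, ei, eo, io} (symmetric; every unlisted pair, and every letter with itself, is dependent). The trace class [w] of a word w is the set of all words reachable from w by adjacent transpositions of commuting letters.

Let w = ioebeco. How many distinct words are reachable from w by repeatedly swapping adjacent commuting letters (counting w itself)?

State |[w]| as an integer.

drop 0:i onto floor
drop 1:o onto floor
drop 2:e onto floor
drop 3:b onto {1:o}
drop 4:e onto {2:e}
drop 5:c onto {0:i, 3:b}
drop 6:o onto {5:c}
ground layer = {0:i, 1:o, 2:e}
drop-orders for the pieces not yet dropped (sum over which currently-grounded one goes next):
  1 to go: {4} 1  {6} 1
  2 to go: {2,4} 1  {4,6} 2  {5,6} 1
  3 to go: {0,5,6} 1  {2,4,6} 3  {3,5,6} 1  {4,5,6} 3
  4 to go: {0,3,5,6} 2  {0,4,5,6} 4  {1,3,5,6} 1  {2,4,5,6} 6  {3,4,5,6} 4
  5 to go: {0,1,3,5,6} 3  {0,2,4,5,6} 10  {0,3,4,5,6} 10  {1,3,4,5,6} 5  {2,3,4,5,6} 10
  if 0:i drops first: 15 orders
  if 1:o drops first: 30 orders
  if 2:e drops first: 18 orders
heap linearizations: 63

63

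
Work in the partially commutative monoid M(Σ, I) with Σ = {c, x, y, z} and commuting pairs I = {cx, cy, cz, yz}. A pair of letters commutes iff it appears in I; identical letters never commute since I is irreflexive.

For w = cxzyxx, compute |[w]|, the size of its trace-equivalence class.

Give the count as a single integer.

piece 0:c — minimal
piece 1:x — minimal
piece 2:z rests on {1:x}
piece 3:y rests on {1:x}
piece 4:x rests on {2:z, 3:y}
piece 5:x rests on {4:x}
minimal pieces: {0:c, 1:x}
ways to finish when only these pieces remain (= sum over removing one remaining piece with nothing left below it):
  1 left: {0}→1  {5}→1
  2 left: {0,5}→2  {4,5}→1
  3 left: {0,4,5}→3  {2,4,5}→1  {3,4,5}→1
  4 left: {0,2,4,5}→4  {0,3,4,5}→4  {2,3,4,5}→2
  placing 0:c first → 2 extensions
  placing 1:x first → 10 extensions
total linear extensions = 12

12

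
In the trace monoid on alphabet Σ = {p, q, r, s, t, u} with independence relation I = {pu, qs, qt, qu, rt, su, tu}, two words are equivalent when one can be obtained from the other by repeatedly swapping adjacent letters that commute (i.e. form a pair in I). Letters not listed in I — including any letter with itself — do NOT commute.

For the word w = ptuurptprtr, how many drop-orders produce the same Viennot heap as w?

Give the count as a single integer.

27

0(p) covers ∅
1(t) covers 0:p
2(u) covers ∅
3(u) covers 2:u
4(r) covers 0:p, 3:u
5(p) covers 1:t, 4:r
6(t) covers 5:p
7(p) covers 6:t
8(r) covers 7:p
9(t) covers 7:p
10(r) covers 8:r
floor of heap: 0:p, 2:u
completions by unplaced set U, small U first (add the entries for U minus each lowest piece of U):
  |U|=1: {9}:1  {10}:1
  |U|=2: {8,10}:1  {9,10}:2
  |U|=3: {8,9,10}:3
  |U|=4: {7,8,9,10}:3
  |U|=5: {6,7,8,9,10}:3
  |U|=6: {5,6,7,8,9,10}:3
  |U|=7: {1,5,6,7,8,9,10}:3  {4,5,6,7,8,9,10}:3
  |U|=8: {1,4,5,6,7,8,9,10}:6  {3,4,5,6,7,8,9,10}:3
  |U|=9: {0,1,4,5,6,7,8,9,10}:6  {1,3,4,5,6,7,8,9,10}:9  {2,3,4,5,6,7,8,9,10}:3
  start at 0(p): 12
  start at 2(u): 15
sum over floor = 27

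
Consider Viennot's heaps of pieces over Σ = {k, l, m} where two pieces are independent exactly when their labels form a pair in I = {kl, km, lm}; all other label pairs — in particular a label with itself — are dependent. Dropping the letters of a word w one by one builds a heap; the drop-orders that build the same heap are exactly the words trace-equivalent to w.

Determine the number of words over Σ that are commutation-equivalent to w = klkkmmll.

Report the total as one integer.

560

#0=k has no predecessor
#1=l has no predecessor
#2=k depends on [0:k]
#3=k depends on [2:k]
#4=m has no predecessor
#5=m depends on [4:m]
#6=l depends on [1:l]
#7=l depends on [6:l]
sources: [0:k, 1:l, 4:m]
N(rest) = Σ N(rest − s) over sources s of rest; N(one piece) = 1:
  size 1 → [3]=1  [5]=1  [7]=1
  size 2 → [2,3]=1  [3,5]=2  [3,7]=2  [4,5]=1  [5,7]=2  [6,7]=1
  size 3 → [0,2,3]=1  [1,6,7]=1  [2,3,5]=3  [2,3,7]=3  [3,4,5]=3  [3,5,7]=6  [3,6,7]=3  [4,5,7]=3  [5,6,7]=3
  size 4 → [0,2,3,5]=4  [0,2,3,7]=4  [1,3,6,7]=4  [1,5,6,7]=4  [2,3,4,5]=6  [2,3,5,7]=12  [2,3,6,7]=6  [3,4,5,7]=12  [3,5,6,7]=12  [4,5,6,7]=6
  size 5 → [0,2,3,4,5]=10  [0,2,3,5,7]=20  [0,2,3,6,7]=10  [1,2,3,6,7]=10  [1,3,5,6,7]=20  [1,4,5,6,7]=10  [2,3,4,5,7]=30  [2,3,5,6,7]=30  [3,4,5,6,7]=30
  size 6 → [0,1,2,3,6,7]=20  [0,2,3,4,5,7]=60  [0,2,3,5,6,7]=60  [1,2,3,5,6,7]=60  [1,3,4,5,6,7]=60  [2,3,4,5,6,7]=90
  first=0(k) contributes 210
  first=1(l) contributes 210
  first=4(m) contributes 140
|[w]| = 560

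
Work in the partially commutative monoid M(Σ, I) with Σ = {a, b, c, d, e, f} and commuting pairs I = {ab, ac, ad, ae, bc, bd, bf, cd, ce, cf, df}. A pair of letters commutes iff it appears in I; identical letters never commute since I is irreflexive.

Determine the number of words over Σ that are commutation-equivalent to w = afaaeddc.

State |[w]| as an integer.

#0=a has no predecessor
#1=f depends on [0:a]
#2=a depends on [1:f]
#3=a depends on [2:a]
#4=e depends on [1:f]
#5=d depends on [4:e]
#6=d depends on [5:d]
#7=c has no predecessor
sources: [0:a, 7:c]
N(rest) = Σ N(rest − s) over sources s of rest; N(one piece) = 1:
  size 1 → [3]=1  [6]=1  [7]=1
  size 2 → [2,3]=1  [3,6]=2  [3,7]=2  [5,6]=1  [6,7]=2
  size 3 → [2,3,6]=3  [2,3,7]=3  [3,5,6]=3  [3,6,7]=6  [4,5,6]=1  [5,6,7]=3
  size 4 → [2,3,5,6]=6  [2,3,6,7]=12  [3,4,5,6]=4  [3,5,6,7]=12  [4,5,6,7]=4
  size 5 → [2,3,4,5,6]=10  [2,3,5,6,7]=30  [3,4,5,6,7]=20
  size 6 → [1,2,3,4,5,6]=10  [2,3,4,5,6,7]=60
  first=0(a) contributes 70
  first=7(c) contributes 10
|[w]| = 80

80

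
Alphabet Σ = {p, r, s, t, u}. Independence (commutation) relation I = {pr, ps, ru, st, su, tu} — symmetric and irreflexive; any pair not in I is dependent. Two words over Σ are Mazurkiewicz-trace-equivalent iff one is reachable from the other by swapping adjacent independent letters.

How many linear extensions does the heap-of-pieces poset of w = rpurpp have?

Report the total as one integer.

0(r) covers ∅
1(p) covers ∅
2(u) covers 1:p
3(r) covers 0:r
4(p) covers 2:u
5(p) covers 4:p
floor of heap: 0:r, 1:p
completions by unplaced set U, small U first (add the entries for U minus each lowest piece of U):
  |U|=1: {3}:1  {5}:1
  |U|=2: {0,3}:1  {3,5}:2  {4,5}:1
  |U|=3: {0,3,5}:3  {2,4,5}:1  {3,4,5}:3
  |U|=4: {0,3,4,5}:6  {1,2,4,5}:1  {2,3,4,5}:4
  start at 0(r): 5
  start at 1(p): 10
sum over floor = 15

15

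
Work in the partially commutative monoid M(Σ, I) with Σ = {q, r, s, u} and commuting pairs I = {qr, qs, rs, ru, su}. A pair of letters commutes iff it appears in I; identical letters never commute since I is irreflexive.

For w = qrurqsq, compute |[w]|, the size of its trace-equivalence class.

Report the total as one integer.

drop 0:q onto floor
drop 1:r onto floor
drop 2:u onto {0:q}
drop 3:r onto {1:r}
drop 4:q onto {2:u}
drop 5:s onto floor
drop 6:q onto {4:q}
ground layer = {0:q, 1:r, 5:s}
drop-orders for the pieces not yet dropped (sum over which currently-grounded one goes next):
  1 to go: {3} 1  {5} 1  {6} 1
  2 to go: {1,3} 1  {3,5} 2  {3,6} 2  {4,6} 1  {5,6} 2
  3 to go: {1,3,5} 3  {1,3,6} 3  {2,4,6} 1  {3,4,6} 3  {3,5,6} 6  {4,5,6} 3
  4 to go: {0,2,4,6} 1  {1,3,4,6} 6  {1,3,5,6} 12  {2,3,4,6} 4  {2,4,5,6} 4  {3,4,5,6} 12
  5 to go: {0,2,3,4,6} 5  {0,2,4,5,6} 5  {1,2,3,4,6} 10  {1,3,4,5,6} 30  {2,3,4,5,6} 20
  if 0:q drops first: 60 orders
  if 1:r drops first: 30 orders
  if 5:s drops first: 15 orders
heap linearizations: 105

105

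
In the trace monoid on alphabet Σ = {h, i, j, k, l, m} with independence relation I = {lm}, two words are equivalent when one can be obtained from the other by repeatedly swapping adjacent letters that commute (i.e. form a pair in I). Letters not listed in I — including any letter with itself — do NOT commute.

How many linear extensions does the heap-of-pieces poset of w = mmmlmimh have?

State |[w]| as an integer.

5

piece 0:m — minimal
piece 1:m rests on {0:m}
piece 2:m rests on {1:m}
piece 3:l — minimal
piece 4:m rests on {2:m}
piece 5:i rests on {3:l, 4:m}
piece 6:m rests on {5:i}
piece 7:h rests on {6:m}
minimal pieces: {0:m, 3:l}
ways to finish when only these pieces remain (= sum over removing one remaining piece with nothing left below it):
  1 left: {7}→1
  2 left: {6,7}→1
  3 left: {5,6,7}→1
  4 left: {3,5,6,7}→1  {4,5,6,7}→1
  5 left: {2,4,5,6,7}→1  {3,4,5,6,7}→2
  6 left: {1,2,4,5,6,7}→1  {2,3,4,5,6,7}→3
  placing 0:m first → 4 extensions
  placing 3:l first → 1 extensions
total linear extensions = 5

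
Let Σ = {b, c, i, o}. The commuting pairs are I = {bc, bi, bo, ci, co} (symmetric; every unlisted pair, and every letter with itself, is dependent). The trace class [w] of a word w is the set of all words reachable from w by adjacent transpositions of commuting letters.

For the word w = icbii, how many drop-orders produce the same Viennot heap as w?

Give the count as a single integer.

20

#0=i has no predecessor
#1=c has no predecessor
#2=b has no predecessor
#3=i depends on [0:i]
#4=i depends on [3:i]
sources: [0:i, 1:c, 2:b]
N(rest) = Σ N(rest − s) over sources s of rest; N(one piece) = 1:
  size 1 → [1]=1  [2]=1  [4]=1
  size 2 → [1,2]=2  [1,4]=2  [2,4]=2  [3,4]=1
  size 3 → [0,3,4]=1  [1,2,4]=6  [1,3,4]=3  [2,3,4]=3
  first=0(i) contributes 12
  first=1(c) contributes 4
  first=2(b) contributes 4
|[w]| = 20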